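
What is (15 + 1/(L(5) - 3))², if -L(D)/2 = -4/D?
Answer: 10000/49 ≈ 204.08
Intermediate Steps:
L(D) = 8/D (L(D) = -(-8)/D = 8/D)
(15 + 1/(L(5) - 3))² = (15 + 1/(8/5 - 3))² = (15 + 1/(-7/5))² = (15 - 5/7)² = (100/7)² = 10000/49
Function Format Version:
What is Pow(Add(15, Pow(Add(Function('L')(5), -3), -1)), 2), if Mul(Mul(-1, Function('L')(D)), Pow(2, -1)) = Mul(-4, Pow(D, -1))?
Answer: Rational(10000, 49) ≈ 204.08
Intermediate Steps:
Function('L')(D) = Mul(8, Pow(D, -1)) (Function('L')(D) = Mul(-2, Mul(-4, Pow(D, -1))) = Mul(8, Pow(D, -1)))
Pow(Add(15, Pow(Add(Function('L')(5), -3), -1)), 2) = Pow(Add(15, Pow(Add(Mul(8, Pow(5, -1)), -3), -1)), 2) = Pow(Add(15, Pow(Add(Mul(8, Rational(1, 5)), -3), -1)), 2) = Pow(Add(15, Pow(Add(Rational(8, 5), -3), -1)), 2) = Pow(Add(15, Pow(Rational(-7, 5), -1)), 2) = Pow(Add(15, Rational(-5, 7)), 2) = Pow(Rational(100, 7), 2) = Rational(10000, 49)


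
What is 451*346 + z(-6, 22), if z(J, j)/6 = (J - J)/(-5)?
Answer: 156046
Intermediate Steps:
z(J, j) = 0 (z(J, j) = 6*((J - J)/(-5)) = 6*(0*(-1/5)) = 6*0 = 0)
451*346 + z(-6, 22) = 451*346 + 0 = 156046 + 0 = 156046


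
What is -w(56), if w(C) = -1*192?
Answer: 192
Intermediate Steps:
w(C) = -192
-w(56) = -1*(-192) = 192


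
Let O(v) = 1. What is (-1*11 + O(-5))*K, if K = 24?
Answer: -240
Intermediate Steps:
(-1*11 + O(-5))*K = (-1*11 + 1)*24 = (-11 + 1)*24 = -10*24 = -240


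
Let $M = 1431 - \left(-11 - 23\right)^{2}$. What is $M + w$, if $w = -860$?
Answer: $-585$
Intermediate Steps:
$M = 275$ ($M = 1431 - \left(-34\right)^{2} = 1431 - 1156 = 275$)
$M + w = 275 - 860 = -585$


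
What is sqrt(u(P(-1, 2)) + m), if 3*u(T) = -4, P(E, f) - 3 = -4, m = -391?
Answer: I*sqrt(3531)/3 ≈ 19.807*I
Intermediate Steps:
P(E, f) = -1 (P(E, f) = 3 - 4 = -1)
u(T) = -4/3 (u(T) = (1/3)*(-4) = -4/3)
sqrt(u(P(-1, 2)) + m) = sqrt(-4/3 - 391) = sqrt(-1177/3) = I*sqrt(3531)/3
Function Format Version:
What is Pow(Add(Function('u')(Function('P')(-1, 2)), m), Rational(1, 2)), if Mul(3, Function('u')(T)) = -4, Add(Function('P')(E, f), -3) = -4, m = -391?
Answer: Mul(Rational(1, 3), I, Pow(3531, Rational(1, 2))) ≈ Mul(19.807, I)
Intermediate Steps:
Function('P')(E, f) = -1 (Function('P')(E, f) = Add(3, -4) = -1)
Function('u')(T) = Rational(-4, 3) (Function('u')(T) = Mul(Rational(1, 3), -4) = Rational(-4, 3))
Pow(Add(Function('u')(Function('P')(-1, 2)), m), Rational(1, 2)) = Pow(Add(Rational(-4, 3), -391), Rational(1, 2)) = Pow(Rational(-1177, 3), Rational(1, 2)) = Mul(Rational(1, 3), I, Pow(3531, Rational(1, 2)))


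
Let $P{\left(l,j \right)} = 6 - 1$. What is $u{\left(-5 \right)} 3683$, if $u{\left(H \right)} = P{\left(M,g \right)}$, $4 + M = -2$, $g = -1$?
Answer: $18415$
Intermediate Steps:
$M = -6$ ($M = -4 - 2 = -6$)
$P{\left(l,j \right)} = 5$
$u{\left(H \right)} = 5$
$u{\left(-5 \right)} 3683 = 5 \cdot 3683 = 18415$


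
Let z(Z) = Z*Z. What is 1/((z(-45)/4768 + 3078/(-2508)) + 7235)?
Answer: 52448/379419187 ≈ 0.00013823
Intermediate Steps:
z(Z) = Z**2
1/((z(-45)/4768 + 3078/(-2508)) + 7235) = 1/(((-45)**2/4768 + 3078/(-2508)) + 7235) = 1/((2025*(1/4768) + 3078*(-1/2508)) + 7235) = 1/((2025/4768 - 27/22) + 7235) = 1/(-42093/52448 + 7235) = 1/(379419187/52448) = 52448/379419187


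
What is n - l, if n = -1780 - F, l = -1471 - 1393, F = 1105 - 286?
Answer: 265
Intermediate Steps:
F = 819
l = -2864
n = -2599 (n = -1780 - 1*819 = -1780 - 819 = -2599)
n - l = -2599 - 1*(-2864) = -2599 + 2864 = 265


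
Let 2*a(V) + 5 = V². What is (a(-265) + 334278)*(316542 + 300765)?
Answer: 228025798116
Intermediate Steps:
a(V) = -5/2 + V²/2
(a(-265) + 334278)*(316542 + 300765) = ((-5/2 + (½)*(-265)²) + 334278)*(316542 + 300765) = ((-5/2 + (½)*70225) + 334278)*617307 = ((-5/2 + 70225/2) + 334278)*617307 = (35110 + 334278)*617307 = 369388*617307 = 228025798116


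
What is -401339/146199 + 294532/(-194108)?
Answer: -30240848620/7094598873 ≈ -4.2625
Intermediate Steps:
-401339/146199 + 294532/(-194108) = -401339*1/146199 + 294532*(-1/194108) = -401339/146199 - 73633/48527 = -30240848620/7094598873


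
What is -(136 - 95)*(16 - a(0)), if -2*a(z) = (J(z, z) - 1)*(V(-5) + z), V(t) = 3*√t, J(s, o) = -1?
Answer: -656 + 123*I*√5 ≈ -656.0 + 275.04*I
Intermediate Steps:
a(z) = z + 3*I*√5 (a(z) = -(-1 - 1)*(3*√(-5) + z)/2 = -(-1)*(3*(I*√5) + z) = -(-1)*(3*I*√5 + z) = -(-1)*(z + 3*I*√5) = -(-2*z - 6*I*√5)/2 = z + 3*I*√5)
-(136 - 95)*(16 - a(0)) = -(136 - 95)*(16 - (0 + 3*I*√5)) = -41*(16 - 3*I*√5) = -(656 - 123*I*√5) = -656 + 123*I*√5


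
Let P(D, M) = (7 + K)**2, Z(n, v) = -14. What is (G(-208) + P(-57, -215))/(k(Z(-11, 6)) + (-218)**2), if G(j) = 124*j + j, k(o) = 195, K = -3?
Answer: -3712/6817 ≈ -0.54452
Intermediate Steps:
P(D, M) = 16 (P(D, M) = (7 - 3)**2 = 4**2 = 16)
G(j) = 125*j
(G(-208) + P(-57, -215))/(k(Z(-11, 6)) + (-218)**2) = (125*(-208) + 16)/(195 + (-218)**2) = (-26000 + 16)/(195 + 47524) = -25984/47719 = -25984*1/47719 = -3712/6817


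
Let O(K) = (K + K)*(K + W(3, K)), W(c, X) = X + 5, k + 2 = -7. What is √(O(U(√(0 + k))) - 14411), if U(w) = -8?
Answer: I*√14235 ≈ 119.31*I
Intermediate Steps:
k = -9 (k = -2 - 7 = -9)
W(c, X) = 5 + X
O(K) = 2*K*(5 + 2*K) (O(K) = (K + K)*(K + (5 + K)) = (2*K)*(5 + 2*K) = 2*K*(5 + 2*K))
√(O(U(√(0 + k))) - 14411) = √(2*(-8)*(5 + 2*(-8)) - 14411) = √(2*(-8)*(5 - 16) - 14411) = √(2*(-8)*(-11) - 14411) = √(176 - 14411) = √(-14235) = I*√14235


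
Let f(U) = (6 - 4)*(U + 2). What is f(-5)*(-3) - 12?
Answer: 6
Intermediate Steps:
f(U) = 4 + 2*U (f(U) = 2*(2 + U) = 4 + 2*U)
f(-5)*(-3) - 12 = (4 + 2*(-5))*(-3) - 12 = (4 - 10)*(-3) - 12 = -6*(-3) - 12 = 18 - 12 = 6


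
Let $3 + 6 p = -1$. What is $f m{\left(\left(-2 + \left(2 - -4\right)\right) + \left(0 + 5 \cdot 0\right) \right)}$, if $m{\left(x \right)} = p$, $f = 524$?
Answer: $- \frac{1048}{3} \approx -349.33$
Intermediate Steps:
$p = - \frac{2}{3}$ ($p = - \frac{1}{2} + \frac{1}{6} \left(-1\right) = - \frac{1}{2} - \frac{1}{6} = - \frac{2}{3} \approx -0.66667$)
$m{\left(x \right)} = - \frac{2}{3}$
$f m{\left(\left(-2 + \left(2 - -4\right)\right) + \left(0 + 5 \cdot 0\right) \right)} = 524 \left(- \frac{2}{3}\right) = - \frac{1048}{3}$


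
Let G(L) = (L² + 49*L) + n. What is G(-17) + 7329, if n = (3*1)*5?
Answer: 6800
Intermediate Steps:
n = 15 (n = 3*5 = 15)
G(L) = 15 + L² + 49*L (G(L) = (L² + 49*L) + 15 = 15 + L² + 49*L)
G(-17) + 7329 = (15 + (-17)² + 49*(-17)) + 7329 = (15 + 289 - 833) + 7329 = -529 + 7329 = 6800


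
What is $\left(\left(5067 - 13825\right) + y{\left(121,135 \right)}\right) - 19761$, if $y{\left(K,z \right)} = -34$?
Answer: $-28553$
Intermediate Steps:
$\left(\left(5067 - 13825\right) + y{\left(121,135 \right)}\right) - 19761 = \left(\left(5067 - 13825\right) - 34\right) - 19761 = \left(-8758 - 34\right) - 19761 = -8792 - 19761 = -28553$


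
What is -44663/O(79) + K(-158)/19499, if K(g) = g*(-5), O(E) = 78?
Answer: -870822217/1520922 ≈ -572.56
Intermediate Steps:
K(g) = -5*g
-44663/O(79) + K(-158)/19499 = -44663/78 - 5*(-158)/19499 = -44663*1/78 + 790*(1/19499) = -44663/78 + 790/19499 = -870822217/1520922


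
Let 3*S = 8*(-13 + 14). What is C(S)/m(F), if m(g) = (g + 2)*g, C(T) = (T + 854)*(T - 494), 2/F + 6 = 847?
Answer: -669826934645/7578 ≈ -8.8391e+7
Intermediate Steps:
F = 2/841 (F = 2/(-6 + 847) = 2/841 ≈ 0.0023781)
S = 8/3 (S = (8*(-13 + 14))/3 = (8*1)/3 = (⅓)*8 = 8/3 ≈ 2.6667)
C(T) = (-494 + T)*(854 + T) (C(T) = (854 + T)*(-494 + T) = (-494 + T)*(854 + T))
m(g) = g*(2 + g) (m(g) = (2 + g)*g = g*(2 + g))
C(S)/m(F) = (-421876 + (8/3)² + 360*(8/3))/((2*(2 + 2/841)/841)) = (-421876 + 64/9 + 960)/(((2/841)*(1684/841))) = -3788180/(9*3368/707281) = -3788180/9*707281/3368 = -669826934645/7578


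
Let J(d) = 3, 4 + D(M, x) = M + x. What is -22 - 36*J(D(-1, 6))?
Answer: -130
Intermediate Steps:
D(M, x) = -4 + M + x (D(M, x) = -4 + (M + x) = -4 + M + x)
-22 - 36*J(D(-1, 6)) = -22 - 36*3 = -22 - 108 = -130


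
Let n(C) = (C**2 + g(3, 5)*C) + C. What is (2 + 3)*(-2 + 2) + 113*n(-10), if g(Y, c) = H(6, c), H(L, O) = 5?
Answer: 4520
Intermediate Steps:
g(Y, c) = 5
n(C) = C**2 + 6*C (n(C) = (C**2 + 5*C) + C = C**2 + 6*C)
(2 + 3)*(-2 + 2) + 113*n(-10) = (2 + 3)*(-2 + 2) + 113*(-10*(6 - 10)) = 5*0 + 113*(-10*(-4)) = 0 + 113*40 = 0 + 4520 = 4520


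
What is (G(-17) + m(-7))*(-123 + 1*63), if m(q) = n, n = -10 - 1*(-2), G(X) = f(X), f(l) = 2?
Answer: 360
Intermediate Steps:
G(X) = 2
n = -8 (n = -10 + 2 = -8)
m(q) = -8
(G(-17) + m(-7))*(-123 + 1*63) = (2 - 8)*(-123 + 1*63) = -6*(-123 + 63) = -6*(-60) = 360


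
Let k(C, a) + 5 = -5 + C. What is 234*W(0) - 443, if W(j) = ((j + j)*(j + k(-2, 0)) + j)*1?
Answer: -443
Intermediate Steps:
k(C, a) = -10 + C (k(C, a) = -5 + (-5 + C) = -10 + C)
W(j) = j + 2*j*(-12 + j) (W(j) = ((j + j)*(j + (-10 - 2)) + j)*1 = ((2*j)*(j - 12) + j)*1 = ((2*j)*(-12 + j) + j)*1 = (2*j*(-12 + j) + j)*1 = (j + 2*j*(-12 + j))*1 = j + 2*j*(-12 + j))
234*W(0) - 443 = 234*(0*(-23 + 2*0)) - 443 = 234*(0*(-23 + 0)) - 443 = 234*(0*(-23)) - 443 = 234*0 - 443 = 0 - 443 = -443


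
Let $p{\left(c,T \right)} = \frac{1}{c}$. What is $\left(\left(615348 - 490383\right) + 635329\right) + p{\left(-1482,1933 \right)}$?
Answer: $\frac{1126755707}{1482} \approx 7.6029 \cdot 10^{5}$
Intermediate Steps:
$\left(\left(615348 - 490383\right) + 635329\right) + p{\left(-1482,1933 \right)} = \left(\left(615348 - 490383\right) + 635329\right) + \frac{1}{-1482} = \left(124965 + 635329\right) - \frac{1}{1482} = 760294 - \frac{1}{1482} = \frac{1126755707}{1482}$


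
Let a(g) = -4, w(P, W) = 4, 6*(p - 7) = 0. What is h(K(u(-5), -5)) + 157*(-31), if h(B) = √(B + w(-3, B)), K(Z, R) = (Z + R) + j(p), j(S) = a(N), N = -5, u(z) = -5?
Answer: -4867 + I*√10 ≈ -4867.0 + 3.1623*I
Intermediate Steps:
p = 7 (p = 7 + (⅙)*0 = 7 + 0 = 7)
j(S) = -4
K(Z, R) = -4 + R + Z (K(Z, R) = (Z + R) - 4 = (R + Z) - 4 = -4 + R + Z)
h(B) = √(4 + B) (h(B) = √(B + 4) = √(4 + B))
h(K(u(-5), -5)) + 157*(-31) = √(4 + (-4 - 5 - 5)) + 157*(-31) = √(4 - 14) - 4867 = √(-10) - 4867 = I*√10 - 4867 = -4867 + I*√10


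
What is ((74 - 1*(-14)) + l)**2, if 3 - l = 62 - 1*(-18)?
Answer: 121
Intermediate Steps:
l = -77 (l = 3 - (62 - 1*(-18)) = 3 - (62 + 18) = 3 - 1*80 = 3 - 80 = -77)
((74 - 1*(-14)) + l)**2 = ((74 - 1*(-14)) - 77)**2 = ((74 + 14) - 77)**2 = (88 - 77)**2 = 11**2 = 121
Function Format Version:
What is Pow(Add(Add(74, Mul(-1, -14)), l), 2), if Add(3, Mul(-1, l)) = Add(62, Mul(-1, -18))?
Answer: 121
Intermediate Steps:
l = -77 (l = Add(3, Mul(-1, Add(62, Mul(-1, -18)))) = Add(3, Mul(-1, Add(62, 18))) = Add(3, Mul(-1, 80)) = Add(3, -80) = -77)
Pow(Add(Add(74, Mul(-1, -14)), l), 2) = Pow(Add(Add(74, Mul(-1, -14)), -77), 2) = Pow(Add(Add(74, 14), -77), 2) = Pow(Add(88, -77), 2) = Pow(11, 2) = 121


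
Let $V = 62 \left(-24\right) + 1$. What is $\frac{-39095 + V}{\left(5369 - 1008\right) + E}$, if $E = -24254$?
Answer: $\frac{40582}{19893} \approx 2.04$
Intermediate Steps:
$V = -1487$ ($V = -1488 + 1 = -1487$)
$\frac{-39095 + V}{\left(5369 - 1008\right) + E} = \frac{-39095 - 1487}{\left(5369 - 1008\right) - 24254} = - \frac{40582}{\left(5369 - 1008\right) - 24254} = - \frac{40582}{4361 - 24254} = - \frac{40582}{-19893} = \left(-40582\right) \left(- \frac{1}{19893}\right) = \frac{40582}{19893}$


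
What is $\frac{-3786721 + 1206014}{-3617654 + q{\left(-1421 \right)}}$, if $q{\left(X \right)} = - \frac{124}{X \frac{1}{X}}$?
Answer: $\frac{2580707}{3617778} \approx 0.71334$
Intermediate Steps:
$q{\left(X \right)} = -124$ ($q{\left(X \right)} = - \frac{124}{1} = \left(-124\right) 1 = -124$)
$\frac{-3786721 + 1206014}{-3617654 + q{\left(-1421 \right)}} = \frac{-3786721 + 1206014}{-3617654 - 124} = - \frac{2580707}{-3617778} = \left(-2580707\right) \left(- \frac{1}{3617778}\right) = \frac{2580707}{3617778}$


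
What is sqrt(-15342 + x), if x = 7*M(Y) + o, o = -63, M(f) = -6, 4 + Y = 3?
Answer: I*sqrt(15447) ≈ 124.29*I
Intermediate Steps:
Y = -1 (Y = -4 + 3 = -1)
x = -105 (x = 7*(-6) - 63 = -42 - 63 = -105)
sqrt(-15342 + x) = sqrt(-15342 - 105) = sqrt(-15447) = I*sqrt(15447)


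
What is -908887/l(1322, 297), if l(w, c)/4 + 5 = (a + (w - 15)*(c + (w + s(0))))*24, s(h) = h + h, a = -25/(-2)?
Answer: -908887/203140348 ≈ -0.0044742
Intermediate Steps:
a = 25/2 (a = -25*(-½) = 25/2 ≈ 12.500)
s(h) = 2*h
l(w, c) = 1180 + 96*(-15 + w)*(c + w) (l(w, c) = -20 + 4*((25/2 + (w - 15)*(c + (w + 2*0)))*24) = -20 + 4*((25/2 + (-15 + w)*(c + (w + 0)))*24) = -20 + 4*((25/2 + (-15 + w)*(c + w))*24) = -20 + 4*(300 + 24*(-15 + w)*(c + w)) = -20 + (1200 + 96*(-15 + w)*(c + w)) = 1180 + 96*(-15 + w)*(c + w))
-908887/l(1322, 297) = -908887/(1180 - 1440*297 - 1440*1322 + 96*1322² + 96*297*1322) = -908887/(1180 - 427680 - 1903680 + 96*1747684 + 37692864) = -908887/(1180 - 427680 - 1903680 + 167777664 + 37692864) = -908887/203140348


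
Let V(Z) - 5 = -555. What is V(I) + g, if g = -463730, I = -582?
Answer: -464280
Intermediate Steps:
V(Z) = -550 (V(Z) = 5 - 555 = -550)
V(I) + g = -550 - 463730 = -464280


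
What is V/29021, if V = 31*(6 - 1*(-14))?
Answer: 620/29021 ≈ 0.021364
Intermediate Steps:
V = 620 (V = 31*(6 + 14) = 31*20 = 620)
V/29021 = 620/29021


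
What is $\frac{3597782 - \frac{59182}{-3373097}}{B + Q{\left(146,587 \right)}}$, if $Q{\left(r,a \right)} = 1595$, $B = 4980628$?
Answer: $\frac{12135667730036}{16805521454631} \approx 0.72212$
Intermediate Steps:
$\frac{3597782 - \frac{59182}{-3373097}}{B + Q{\left(146,587 \right)}} = \frac{3597782 - \frac{59182}{-3373097}}{4980628 + 1595} = \frac{3597782 - - \frac{59182}{3373097}}{4982223} = \left(3597782 + \frac{59182}{3373097}\right) \frac{1}{4982223} = \frac{12135667730036}{3373097} \cdot \frac{1}{4982223} = \frac{12135667730036}{16805521454631}$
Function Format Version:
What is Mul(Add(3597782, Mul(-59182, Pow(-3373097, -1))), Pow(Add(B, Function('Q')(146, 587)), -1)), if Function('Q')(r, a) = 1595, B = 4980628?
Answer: Rational(12135667730036, 16805521454631) ≈ 0.72212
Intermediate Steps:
Mul(Add(3597782, Mul(-59182, Pow(-3373097, -1))), Pow(Add(B, Function('Q')(146, 587)), -1)) = Mul(Add(3597782, Mul(-59182, Pow(-3373097, -1))), Pow(Add(4980628, 1595), -1)) = Mul(Add(3597782, Mul(-59182, Rational(-1, 3373097))), Pow(4982223, -1)) = Mul(Add(3597782, Rational(59182, 3373097)), Rational(1, 4982223)) = Mul(Rational(12135667730036, 3373097), Rational(1, 4982223)) = Rational(12135667730036, 16805521454631)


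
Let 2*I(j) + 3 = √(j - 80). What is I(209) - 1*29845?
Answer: -59693/2 + √129/2 ≈ -29841.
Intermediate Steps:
I(j) = -3/2 + √(-80 + j)/2 (I(j) = -3/2 + √(j - 80)/2 = -3/2 + √(-80 + j)/2)
I(209) - 1*29845 = (-3/2 + √(-80 + 209)/2) - 1*29845 = (-3/2 + √129/2) - 29845 = -59693/2 + √129/2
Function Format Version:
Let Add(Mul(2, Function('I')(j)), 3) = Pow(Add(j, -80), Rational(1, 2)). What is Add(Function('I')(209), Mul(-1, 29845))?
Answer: Add(Rational(-59693, 2), Mul(Rational(1, 2), Pow(129, Rational(1, 2)))) ≈ -29841.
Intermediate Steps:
Function('I')(j) = Add(Rational(-3, 2), Mul(Rational(1, 2), Pow(Add(-80, j), Rational(1, 2)))) (Function('I')(j) = Add(Rational(-3, 2), Mul(Rational(1, 2), Pow(Add(j, -80), Rational(1, 2)))) = Add(Rational(-3, 2), Mul(Rational(1, 2), Pow(Add(-80, j), Rational(1, 2)))))
Add(Function('I')(209), Mul(-1, 29845)) = Add(Add(Rational(-3, 2), Mul(Rational(1, 2), Pow(Add(-80, 209), Rational(1, 2)))), Mul(-1, 29845)) = Add(Add(Rational(-3, 2), Mul(Rational(1, 2), Pow(129, Rational(1, 2)))), -29845) = Add(Rational(-59693, 2), Mul(Rational(1, 2), Pow(129, Rational(1, 2))))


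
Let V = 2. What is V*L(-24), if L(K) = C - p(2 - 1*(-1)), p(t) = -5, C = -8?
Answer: -6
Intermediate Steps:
L(K) = -3 (L(K) = -8 - 1*(-5) = -8 + 5 = -3)
V*L(-24) = 2*(-3) = -6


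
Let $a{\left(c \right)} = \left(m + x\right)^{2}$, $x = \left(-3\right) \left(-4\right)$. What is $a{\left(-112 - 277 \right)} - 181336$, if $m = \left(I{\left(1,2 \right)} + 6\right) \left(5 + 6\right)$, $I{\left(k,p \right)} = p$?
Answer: $-171336$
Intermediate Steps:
$x = 12$
$m = 88$ ($m = \left(2 + 6\right) \left(5 + 6\right) = 8 \cdot 11 = 88$)
$a{\left(c \right)} = 10000$ ($a{\left(c \right)} = \left(88 + 12\right)^{2} = 100^{2} = 10000$)
$a{\left(-112 - 277 \right)} - 181336 = 10000 - 181336 = -171336$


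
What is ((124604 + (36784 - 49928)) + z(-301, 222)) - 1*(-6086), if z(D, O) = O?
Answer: 117768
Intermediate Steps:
((124604 + (36784 - 49928)) + z(-301, 222)) - 1*(-6086) = ((124604 + (36784 - 49928)) + 222) - 1*(-6086) = ((124604 - 13144) + 222) + 6086 = (111460 + 222) + 6086 = 111682 + 6086 = 117768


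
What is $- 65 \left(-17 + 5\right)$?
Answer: $780$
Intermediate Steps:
$- 65 \left(-17 + 5\right) = \left(-65\right) \left(-12\right) = 780$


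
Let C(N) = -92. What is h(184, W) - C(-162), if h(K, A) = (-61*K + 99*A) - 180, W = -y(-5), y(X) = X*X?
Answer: -13787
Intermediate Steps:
y(X) = X**2
W = -25 (W = -1*(-5)**2 = -1*25 = -25)
h(K, A) = -180 - 61*K + 99*A
h(184, W) - C(-162) = (-180 - 61*184 + 99*(-25)) - 1*(-92) = (-180 - 11224 - 2475) + 92 = -13879 + 92 = -13787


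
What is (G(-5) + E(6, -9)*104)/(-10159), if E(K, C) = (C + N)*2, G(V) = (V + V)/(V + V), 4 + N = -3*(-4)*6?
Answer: -12273/10159 ≈ -1.2081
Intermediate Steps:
N = 68 (N = -4 - 3*(-4)*6 = -4 + 12*6 = -4 + 72 = 68)
G(V) = 1 (G(V) = (2*V)/((2*V)) = (2*V)*(1/(2*V)) = 1)
E(K, C) = 136 + 2*C (E(K, C) = (C + 68)*2 = (68 + C)*2 = 136 + 2*C)
(G(-5) + E(6, -9)*104)/(-10159) = (1 + (136 + 2*(-9))*104)/(-10159) = (1 + (136 - 18)*104)*(-1/10159) = (1 + 118*104)*(-1/10159) = (1 + 12272)*(-1/10159) = 12273*(-1/10159) = -12273/10159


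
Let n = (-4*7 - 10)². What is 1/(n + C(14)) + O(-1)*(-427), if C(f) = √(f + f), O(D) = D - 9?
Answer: 2225853151/521277 - √7/1042554 ≈ 4270.0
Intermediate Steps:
n = 1444 (n = (-28 - 10)² = (-38)² = 1444)
O(D) = -9 + D
C(f) = √2*√f (C(f) = √(2*f) = √2*√f)
1/(n + C(14)) + O(-1)*(-427) = 1/(1444 + √2*√14) + (-9 - 1)*(-427) = 1/(1444 + 2*√7) - 10*(-427) = 1/(1444 + 2*√7) + 4270 = 4270 + 1/(1444 + 2*√7)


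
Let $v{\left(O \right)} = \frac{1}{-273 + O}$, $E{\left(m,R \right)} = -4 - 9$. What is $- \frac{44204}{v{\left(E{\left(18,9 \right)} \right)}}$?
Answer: $12642344$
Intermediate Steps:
$E{\left(m,R \right)} = -13$ ($E{\left(m,R \right)} = -4 - 9 = -13$)
$- \frac{44204}{v{\left(E{\left(18,9 \right)} \right)}} = - \frac{44204}{\frac{1}{-273 - 13}} = - \frac{44204}{\frac{1}{-286}} = - \frac{44204}{- \frac{1}{286}} = \left(-44204\right) \left(-286\right) = 12642344$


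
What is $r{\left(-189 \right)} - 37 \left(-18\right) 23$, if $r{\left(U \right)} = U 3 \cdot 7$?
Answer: $11349$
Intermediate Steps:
$r{\left(U \right)} = 21 U$ ($r{\left(U \right)} = 3 U 7 = 21 U$)
$r{\left(-189 \right)} - 37 \left(-18\right) 23 = 21 \left(-189\right) - 37 \left(-18\right) 23 = -3969 - \left(-666\right) 23 = -3969 - -15318 = -3969 + 15318 = 11349$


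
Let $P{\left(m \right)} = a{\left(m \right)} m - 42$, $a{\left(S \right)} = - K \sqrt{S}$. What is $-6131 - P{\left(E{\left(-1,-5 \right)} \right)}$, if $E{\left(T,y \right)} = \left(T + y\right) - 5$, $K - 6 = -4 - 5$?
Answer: $-6089 + 33 i \sqrt{11} \approx -6089.0 + 109.45 i$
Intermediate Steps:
$K = -3$ ($K = 6 - 9 = -3$)
$a{\left(S \right)} = 3 \sqrt{S}$ ($a{\left(S \right)} = - \left(-3\right) \sqrt{S} = 3 \sqrt{S}$)
$E{\left(T,y \right)} = -5 + T + y$
$P{\left(m \right)} = -42 + 3 m^{\frac{3}{2}}$ ($P{\left(m \right)} = 3 \sqrt{m} m - 42 = 3 m^{\frac{3}{2}} - 42 = -42 + 3 m^{\frac{3}{2}}$)
$-6131 - P{\left(E{\left(-1,-5 \right)} \right)} = -6131 - \left(-42 + 3 \left(-5 - 1 - 5\right)^{\frac{3}{2}}\right) = -6131 - \left(-42 + 3 \left(-11\right)^{\frac{3}{2}}\right) = -6131 - \left(-42 + 3 \left(- 11 i \sqrt{11}\right)\right) = -6131 - \left(-42 - 33 i \sqrt{11}\right) = -6131 + \left(42 + 33 i \sqrt{11}\right) = -6089 + 33 i \sqrt{11}$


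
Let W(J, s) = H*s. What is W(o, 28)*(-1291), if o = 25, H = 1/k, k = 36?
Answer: -9037/9 ≈ -1004.1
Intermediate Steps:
H = 1/36 ≈ 0.027778
W(J, s) = s/36
W(o, 28)*(-1291) = ((1/36)*28)*(-1291) = (7/9)*(-1291) = -9037/9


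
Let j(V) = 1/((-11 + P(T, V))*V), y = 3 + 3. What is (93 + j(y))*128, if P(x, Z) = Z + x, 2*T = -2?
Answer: 107104/9 ≈ 11900.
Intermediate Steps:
y = 6
T = -1 (T = (½)*(-2) = -1)
j(V) = 1/(V*(-12 + V)) (j(V) = 1/((-11 + (V - 1))*V) = 1/((-11 + (-1 + V))*V) = 1/((-12 + V)*V) = 1/(V*(-12 + V)))
(93 + j(y))*128 = (93 + 1/(6*(-12 + 6)))*128 = (93 + (⅙)/(-6))*128 = (93 + (⅙)*(-⅙))*128 = (93 - 1/36)*128 = (3347/36)*128 = 107104/9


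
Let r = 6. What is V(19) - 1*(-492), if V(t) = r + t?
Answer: 517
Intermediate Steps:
V(t) = 6 + t
V(19) - 1*(-492) = (6 + 19) - 1*(-492) = 25 + 492 = 517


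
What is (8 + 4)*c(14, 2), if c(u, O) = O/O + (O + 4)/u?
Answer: 120/7 ≈ 17.143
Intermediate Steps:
c(u, O) = 1 + (4 + O)/u
(8 + 4)*c(14, 2) = (8 + 4)*((4 + 2 + 14)/14) = 12*((1/14)*20) = 12*(10/7) = 120/7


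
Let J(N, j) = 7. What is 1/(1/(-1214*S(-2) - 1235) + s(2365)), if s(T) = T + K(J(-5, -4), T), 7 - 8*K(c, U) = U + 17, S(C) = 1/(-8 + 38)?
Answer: 38264/79134705 ≈ 0.00048353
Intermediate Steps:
S(C) = 1/30
K(c, U) = -5/4 - U/8 (K(c, U) = 7/8 - (U + 17)/8 = 7/8 - (17 + U)/8 = 7/8 + (-17/8 - U/8) = -5/4 - U/8)
s(T) = -5/4 + 7*T/8 (s(T) = T + (-5/4 - T/8) = -5/4 + 7*T/8)
1/(1/(-1214*S(-2) - 1235) + s(2365)) = 1/(1/(-1214*1/30 - 1235) + (-5/4 + (7/8)*2365)) = 1/(1/(-607/15 - 1235) + (-5/4 + 16555/8)) = 1/(1/(-19132/15) + 16545/8) = 1/(-15/19132 + 16545/8) = 1/(79134705/38264) = 38264/79134705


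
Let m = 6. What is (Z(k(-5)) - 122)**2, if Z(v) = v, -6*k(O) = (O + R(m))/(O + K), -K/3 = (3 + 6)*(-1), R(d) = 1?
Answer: 16200625/1089 ≈ 14877.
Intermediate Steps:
K = 27 (K = -3*(3 + 6)*(-1) = -27*(-1) = -3*(-9) = 27)
k(O) = -(1 + O)/(6*(27 + O)) (k(O) = -(O + 1)/(6*(O + 27)) = -(1 + O)/(6*(27 + O)))
(Z(k(-5)) - 122)**2 = ((-1 - 1*(-5))/(6*(27 - 5)) - 122)**2 = ((1/6)*(-1 + 5)/22 - 122)**2 = ((1/6)*(1/22)*4 - 122)**2 = (1/33 - 122)**2 = (-4025/33)**2 = 16200625/1089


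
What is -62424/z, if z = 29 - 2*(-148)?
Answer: -62424/325 ≈ -192.07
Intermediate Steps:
z = 325 (z = 29 + 296 = 325)
-62424/z = -62424/325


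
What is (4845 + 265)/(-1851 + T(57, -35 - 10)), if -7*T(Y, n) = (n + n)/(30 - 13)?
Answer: -608090/220179 ≈ -2.7618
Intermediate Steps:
T(Y, n) = -2*n/119 (T(Y, n) = -(n + n)/(7*(30 - 13)) = -2*n/(7*17) = -2*n/119)
(4845 + 265)/(-1851 + T(57, -35 - 10)) = (4845 + 265)/(-1851 - 2*(-35 - 10)/119) = 5110/(-1851 - 2/119*(-45)) = 5110/(-1851 + 90/119) = 5110/(-220179/119) = 5110*(-119/220179) = -608090/220179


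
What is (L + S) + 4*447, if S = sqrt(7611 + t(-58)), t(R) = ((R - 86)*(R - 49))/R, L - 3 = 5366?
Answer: 7157 + sqrt(6177435)/29 ≈ 7242.7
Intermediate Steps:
L = 5369 (L = 3 + 5366 = 5369)
t(R) = (-86 + R)*(-49 + R)/R (t(R) = ((-86 + R)*(-49 + R))/R = (-86 + R)*(-49 + R)/R)
S = sqrt(6177435)/29 (S = sqrt(7611 + (-135 - 58 + 4214/(-58))) = sqrt(7611 + (-135 - 58 + 4214*(-1/58))) = sqrt(7611 + (-135 - 58 - 2107/29)) = sqrt(7611 - 7704/29) = sqrt(213015/29) = sqrt(6177435)/29 ≈ 85.705)
(L + S) + 4*447 = (5369 + sqrt(6177435)/29) + 4*447 = (5369 + sqrt(6177435)/29) + 1788 = 7157 + sqrt(6177435)/29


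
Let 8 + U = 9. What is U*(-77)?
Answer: -77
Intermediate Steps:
U = 1 (U = -8 + 9 = 1)
U*(-77) = 1*(-77) = -77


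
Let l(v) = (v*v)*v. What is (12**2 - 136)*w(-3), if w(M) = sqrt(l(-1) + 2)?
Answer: 8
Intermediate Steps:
l(v) = v**3 (l(v) = v**2*v = v**3)
w(M) = 1 (w(M) = sqrt((-1)**3 + 2) = sqrt(-1 + 2) = sqrt(1) = 1)
(12**2 - 136)*w(-3) = (12**2 - 136)*1 = (144 - 136)*1 = 8*1 = 8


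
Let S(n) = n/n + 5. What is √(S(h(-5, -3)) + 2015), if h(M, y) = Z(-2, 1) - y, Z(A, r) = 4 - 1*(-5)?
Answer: √2021 ≈ 44.956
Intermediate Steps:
Z(A, r) = 9 (Z(A, r) = 4 + 5 = 9)
h(M, y) = 9 - y
S(n) = 6 (S(n) = 1 + 5 = 6)
√(S(h(-5, -3)) + 2015) = √(6 + 2015) = √2021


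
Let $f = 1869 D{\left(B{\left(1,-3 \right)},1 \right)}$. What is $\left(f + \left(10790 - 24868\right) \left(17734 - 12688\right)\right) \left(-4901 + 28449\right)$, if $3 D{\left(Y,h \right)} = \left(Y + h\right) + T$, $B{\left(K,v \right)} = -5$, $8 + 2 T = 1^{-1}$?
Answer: $-1672903150254$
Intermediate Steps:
$T = - \frac{7}{2}$ ($T = -4 + \frac{1}{2 \cdot 1} = -4 + \frac{1}{2} \cdot 1 = -4 + \frac{1}{2} = - \frac{7}{2} \approx -3.5$)
$D{\left(Y,h \right)} = - \frac{7}{6} + \frac{Y}{3} + \frac{h}{3}$ ($D{\left(Y,h \right)} = \frac{\left(Y + h\right) - \frac{7}{2}}{3} = \frac{- \frac{7}{2} + Y + h}{3} = - \frac{7}{6} + \frac{Y}{3} + \frac{h}{3}$)
$f = - \frac{9345}{2}$ ($f = 1869 \left(- \frac{7}{6} + \frac{1}{3} \left(-5\right) + \frac{1}{3} \cdot 1\right) = 1869 \left(- \frac{7}{6} - \frac{5}{3} + \frac{1}{3}\right) = 1869 \left(- \frac{5}{2}\right) = - \frac{9345}{2} \approx -4672.5$)
$\left(f + \left(10790 - 24868\right) \left(17734 - 12688\right)\right) \left(-4901 + 28449\right) = \left(- \frac{9345}{2} + \left(10790 - 24868\right) \left(17734 - 12688\right)\right) \left(-4901 + 28449\right) = \left(- \frac{9345}{2} - 71037588\right) 23548 = \left(- \frac{142084521}{2}\right) 23548 = -1672903150254$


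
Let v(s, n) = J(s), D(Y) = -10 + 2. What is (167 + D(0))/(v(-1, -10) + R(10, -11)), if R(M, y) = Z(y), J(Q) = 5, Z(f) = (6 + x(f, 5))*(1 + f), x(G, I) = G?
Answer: 159/55 ≈ 2.8909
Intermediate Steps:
D(Y) = -8
Z(f) = (1 + f)*(6 + f) (Z(f) = (6 + f)*(1 + f) = (1 + f)*(6 + f))
v(s, n) = 5
R(M, y) = 6 + y² + 7*y
(167 + D(0))/(v(-1, -10) + R(10, -11)) = (167 - 8)/(5 + (6 + (-11)² + 7*(-11))) = 159/(5 + (6 + 121 - 77)) = 159/(5 + 50) = 159/55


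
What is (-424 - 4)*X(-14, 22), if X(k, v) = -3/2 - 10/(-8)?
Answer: 107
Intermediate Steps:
X(k, v) = -1/4 (X(k, v) = -3*1/2 - 10*(-1/8) = -3/2 + 5/4 = -1/4)
(-424 - 4)*X(-14, 22) = (-424 - 4)*(-1/4) = -428*(-1/4) = 107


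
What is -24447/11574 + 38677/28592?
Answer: -41890171/55153968 ≈ -0.75951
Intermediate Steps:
-24447/11574 + 38677/28592 = -24447*1/11574 + 38677*(1/28592) = -8149/3858 + 38677/28592 = -41890171/55153968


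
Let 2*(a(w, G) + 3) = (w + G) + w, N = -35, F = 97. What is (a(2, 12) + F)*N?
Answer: -3570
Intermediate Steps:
a(w, G) = -3 + w + G/2 (a(w, G) = -3 + ((w + G) + w)/2 = -3 + ((G + w) + w)/2 = -3 + (G + 2*w)/2 = -3 + (w + G/2) = -3 + w + G/2)
(a(2, 12) + F)*N = ((-3 + 2 + (½)*12) + 97)*(-35) = ((-3 + 2 + 6) + 97)*(-35) = (5 + 97)*(-35) = 102*(-35) = -3570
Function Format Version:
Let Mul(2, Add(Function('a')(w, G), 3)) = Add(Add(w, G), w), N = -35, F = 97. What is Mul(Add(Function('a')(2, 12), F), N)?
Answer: -3570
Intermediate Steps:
Function('a')(w, G) = Add(-3, w, Mul(Rational(1, 2), G)) (Function('a')(w, G) = Add(-3, Mul(Rational(1, 2), Add(Add(w, G), w))) = Add(-3, Mul(Rational(1, 2), Add(Add(G, w), w))) = Add(-3, Mul(Rational(1, 2), Add(G, Mul(2, w)))) = Add(-3, Add(w, Mul(Rational(1, 2), G))) = Add(-3, w, Mul(Rational(1, 2), G)))
Mul(Add(Function('a')(2, 12), F), N) = Mul(Add(Add(-3, 2, Mul(Rational(1, 2), 12)), 97), -35) = Mul(Add(Add(-3, 2, 6), 97), -35) = Mul(Add(5, 97), -35) = Mul(102, -35) = -3570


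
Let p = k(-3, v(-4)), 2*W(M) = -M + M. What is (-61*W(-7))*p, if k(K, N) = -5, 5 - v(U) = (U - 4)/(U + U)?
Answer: 0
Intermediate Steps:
v(U) = 5 - (-4 + U)/(2*U) (v(U) = 5 - (U - 4)/(U + U) = 5 - (-4 + U)/(2*U))
W(M) = 0 (W(M) = (-M + M)/2 = (½)*0 = 0)
p = -5
(-61*W(-7))*p = -61*0*(-5) = 0*(-5) = 0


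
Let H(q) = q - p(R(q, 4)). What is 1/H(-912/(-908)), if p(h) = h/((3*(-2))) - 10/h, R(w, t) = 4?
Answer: 1362/5681 ≈ 0.23975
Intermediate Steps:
p(h) = -10/h - h/6 (p(h) = h/(-6) - 10/h = h*(-⅙) - 10/h = -h/6 - 10/h = -10/h - h/6)
H(q) = 19/6 + q (H(q) = q - (-10/4 - ⅙*4) = q - (-10*¼ - ⅔) = q - (-5/2 - ⅔) = q - 1*(-19/6) = q + 19/6 = 19/6 + q)
1/H(-912/(-908)) = 1/(19/6 - 912/(-908)) = 1/(19/6 - 912*(-1/908)) = 1/(19/6 + 228/227) = 1/(5681/1362) = 1362/5681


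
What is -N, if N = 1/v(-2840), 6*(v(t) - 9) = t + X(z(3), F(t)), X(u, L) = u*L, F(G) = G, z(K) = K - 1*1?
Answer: 1/1411 ≈ 0.00070872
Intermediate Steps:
z(K) = -1 + K (z(K) = K - 1 = -1 + K)
X(u, L) = L*u
v(t) = 9 + t/2 (v(t) = 9 + (t + t*(-1 + 3))/6 = 9 + (t + t*2)/6 = 9 + (t + 2*t)/6 = 9 + (3*t)/6 = 9 + t/2)
N = -1/1411 (N = 1/(9 + (½)*(-2840)) = 1/(9 - 1420) = 1/(-1411) = -1/1411 ≈ -0.00070872)
-N = -1*(-1/1411) = 1/1411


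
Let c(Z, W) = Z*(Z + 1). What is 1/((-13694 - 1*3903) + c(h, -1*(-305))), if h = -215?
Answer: 1/28413 ≈ 3.5195e-5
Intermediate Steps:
c(Z, W) = Z*(1 + Z)
1/((-13694 - 1*3903) + c(h, -1*(-305))) = 1/((-13694 - 1*3903) - 215*(1 - 215)) = 1/((-13694 - 3903) - 215*(-214)) = 1/(-17597 + 46010) = 1/28413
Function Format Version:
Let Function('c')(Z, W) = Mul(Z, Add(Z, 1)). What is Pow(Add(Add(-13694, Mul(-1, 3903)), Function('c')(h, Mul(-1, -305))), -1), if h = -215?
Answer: Rational(1, 28413) ≈ 3.5195e-5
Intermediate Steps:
Function('c')(Z, W) = Mul(Z, Add(1, Z))
Pow(Add(Add(-13694, Mul(-1, 3903)), Function('c')(h, Mul(-1, -305))), -1) = Pow(Add(Add(-13694, Mul(-1, 3903)), Mul(-215, Add(1, -215))), -1) = Pow(Add(Add(-13694, -3903), Mul(-215, -214)), -1) = Pow(Add(-17597, 46010), -1) = Pow(28413, -1) = Rational(1, 28413)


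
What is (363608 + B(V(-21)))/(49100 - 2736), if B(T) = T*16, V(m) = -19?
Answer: 90826/11591 ≈ 7.8359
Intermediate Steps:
B(T) = 16*T
(363608 + B(V(-21)))/(49100 - 2736) = (363608 + 16*(-19))/(49100 - 2736) = (363608 - 304)/46364 = 363304*(1/46364) = 90826/11591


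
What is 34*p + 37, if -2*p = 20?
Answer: -303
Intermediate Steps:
p = -10 (p = -½*20 = -10)
34*p + 37 = 34*(-10) + 37 = -340 + 37 = -303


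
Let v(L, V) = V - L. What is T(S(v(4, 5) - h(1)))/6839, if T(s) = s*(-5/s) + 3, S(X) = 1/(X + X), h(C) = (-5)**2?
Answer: -2/6839 ≈ -0.00029244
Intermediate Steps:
h(C) = 25
S(X) = 1/(2*X)
T(s) = -2 (T(s) = -5 + 3 = -2)
T(S(v(4, 5) - h(1)))/6839 = -2/6839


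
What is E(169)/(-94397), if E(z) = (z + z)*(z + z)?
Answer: -114244/94397 ≈ -1.2103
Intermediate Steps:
E(z) = 4*z² (E(z) = (2*z)*(2*z) = 4*z²)
E(169)/(-94397) = (4*169²)/(-94397) = (4*28561)*(-1/94397) = 114244*(-1/94397) = -114244/94397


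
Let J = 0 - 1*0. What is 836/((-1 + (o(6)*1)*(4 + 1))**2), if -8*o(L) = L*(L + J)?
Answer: 3344/2209 ≈ 1.5138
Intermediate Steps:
J = 0 (J = 0 + 0 = 0)
o(L) = -L**2/8 (o(L) = -L*(L + 0)/8 = -L*L/8 = -L**2/8)
836/((-1 + (o(6)*1)*(4 + 1))**2) = 836/((-1 + (-1/8*6**2*1)*(4 + 1))**2) = 836/((-1 + (-1/8*36*1)*5)**2) = 836/((-1 - 9/2*1*5)**2) = 836/((-1 - 9/2*5)**2) = 836/((-1 - 45/2)**2) = 836/((-47/2)**2) = 836/(2209/4) = 836*(4/2209) = 3344/2209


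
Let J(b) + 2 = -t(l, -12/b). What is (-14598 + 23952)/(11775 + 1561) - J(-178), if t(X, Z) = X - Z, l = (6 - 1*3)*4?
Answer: 8684573/593452 ≈ 14.634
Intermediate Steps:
l = 12 (l = (6 - 3)*4 = 3*4 = 12)
J(b) = -14 - 12/b (J(b) = -2 - (12 - (-12)/b) = -2 - (12 + 12/b) = -2 + (-12 - 12/b) = -14 - 12/b)
(-14598 + 23952)/(11775 + 1561) - J(-178) = (-14598 + 23952)/(11775 + 1561) - (-14 - 12/(-178)) = 9354/13336 - (-14 - 12*(-1/178)) = 9354*(1/13336) - (-14 + 6/89) = 4677/6668 - 1*(-1240/89) = 4677/6668 + 1240/89 = 8684573/593452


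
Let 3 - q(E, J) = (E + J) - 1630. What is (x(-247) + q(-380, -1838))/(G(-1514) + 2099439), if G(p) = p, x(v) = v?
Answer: 3604/2097925 ≈ 0.0017179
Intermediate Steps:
q(E, J) = 1633 - E - J (q(E, J) = 3 - ((E + J) - 1630) = 3 - (-1630 + E + J) = 3 + (1630 - E - J) = 1633 - E - J)
(x(-247) + q(-380, -1838))/(G(-1514) + 2099439) = (-247 + (1633 - 1*(-380) - 1*(-1838)))/(-1514 + 2099439) = (-247 + (1633 + 380 + 1838))/2097925 = (-247 + 3851)*(1/2097925) = 3604*(1/2097925) = 3604/2097925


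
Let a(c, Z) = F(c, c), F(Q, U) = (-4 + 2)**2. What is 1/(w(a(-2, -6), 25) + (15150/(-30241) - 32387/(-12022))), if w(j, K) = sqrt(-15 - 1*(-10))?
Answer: 289857680855773034/1296528094090985109 - 132173911837519204*I*sqrt(5)/1296528094090985109 ≈ 0.22356 - 0.22795*I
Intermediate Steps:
F(Q, U) = 4 (F(Q, U) = (-2)**2 = 4)
a(c, Z) = 4
w(j, K) = I*sqrt(5) (w(j, K) = sqrt(-15 + 10) = sqrt(-5) = I*sqrt(5))
1/(w(a(-2, -6), 25) + (15150/(-30241) - 32387/(-12022))) = 1/(I*sqrt(5) + (15150/(-30241) - 32387/(-12022))) = 1/(I*sqrt(5) + (15150*(-1/30241) - 32387*(-1/12022))) = 1/(I*sqrt(5) + (-15150/30241 + 32387/12022)) = 1/(I*sqrt(5) + 797281967/363557302) = 1/(797281967/363557302 + I*sqrt(5))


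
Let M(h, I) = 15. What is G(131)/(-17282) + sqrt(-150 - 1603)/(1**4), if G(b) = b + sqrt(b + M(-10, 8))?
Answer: -131/17282 - sqrt(146)/17282 + I*sqrt(1753) ≈ -0.0082793 + 41.869*I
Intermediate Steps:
G(b) = b + sqrt(15 + b) (G(b) = b + sqrt(b + 15) = b + sqrt(15 + b))
G(131)/(-17282) + sqrt(-150 - 1603)/(1**4) = (131 + sqrt(15 + 131))/(-17282) + sqrt(-150 - 1603)/(1**4) = (131 + sqrt(146))*(-1/17282) + sqrt(-1753)/1 = (-131/17282 - sqrt(146)/17282) + (I*sqrt(1753))*1 = (-131/17282 - sqrt(146)/17282) + I*sqrt(1753) = -131/17282 - sqrt(146)/17282 + I*sqrt(1753)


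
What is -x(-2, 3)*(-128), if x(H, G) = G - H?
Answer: 640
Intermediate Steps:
-x(-2, 3)*(-128) = -(3 - 1*(-2))*(-128) = -(3 + 2)*(-128) = -5*(-128) = -1*(-640) = 640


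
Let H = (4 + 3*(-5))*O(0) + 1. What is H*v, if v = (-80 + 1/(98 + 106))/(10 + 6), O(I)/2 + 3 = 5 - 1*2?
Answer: -16319/3264 ≈ -4.9997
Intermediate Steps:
O(I) = 0 (O(I) = -6 + 2*(5 - 1*2) = -6 + 2*(5 - 2) = -6 + 2*3 = -6 + 6 = 0)
H = 1 (H = (4 + 3*(-5))*0 + 1 = (4 - 15)*0 + 1 = -11*0 + 1 = 0 + 1 = 1)
v = -16319/3264 (v = (-80 + 1/204)/16 = (-80 + 1/204)*(1/16) = -16319/204*1/16 = -16319/3264 ≈ -4.9997)
H*v = 1*(-16319/3264) = -16319/3264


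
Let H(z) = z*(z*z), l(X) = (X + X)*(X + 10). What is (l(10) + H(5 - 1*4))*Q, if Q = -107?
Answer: -42907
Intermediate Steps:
l(X) = 2*X*(10 + X) (l(X) = (2*X)*(10 + X) = 2*X*(10 + X))
H(z) = z³ (H(z) = z*z² = z³)
(l(10) + H(5 - 1*4))*Q = (2*10*(10 + 10) + (5 - 1*4)³)*(-107) = (2*10*20 + (5 - 4)³)*(-107) = (400 + 1³)*(-107) = (400 + 1)*(-107) = 401*(-107) = -42907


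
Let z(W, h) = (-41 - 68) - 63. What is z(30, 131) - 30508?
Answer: -30680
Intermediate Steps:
z(W, h) = -172 (z(W, h) = -109 - 63 = -172)
z(30, 131) - 30508 = -172 - 30508 = -30680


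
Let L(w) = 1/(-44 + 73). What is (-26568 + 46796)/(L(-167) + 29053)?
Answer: 293306/421269 ≈ 0.69624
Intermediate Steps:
L(w) = 1/29
(-26568 + 46796)/(L(-167) + 29053) = (-26568 + 46796)/(1/29 + 29053) = 20228/(842538/29) = 20228*(29/842538) = 293306/421269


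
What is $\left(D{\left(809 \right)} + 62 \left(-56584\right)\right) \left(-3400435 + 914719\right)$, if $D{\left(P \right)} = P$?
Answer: $8718397812684$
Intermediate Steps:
$\left(D{\left(809 \right)} + 62 \left(-56584\right)\right) \left(-3400435 + 914719\right) = \left(809 + 62 \left(-56584\right)\right) \left(-3400435 + 914719\right) = \left(809 - 3508208\right) \left(-2485716\right) = \left(-3507399\right) \left(-2485716\right) = 8718397812684$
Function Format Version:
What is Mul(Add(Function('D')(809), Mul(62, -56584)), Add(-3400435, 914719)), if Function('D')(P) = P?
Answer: 8718397812684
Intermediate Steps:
Mul(Add(Function('D')(809), Mul(62, -56584)), Add(-3400435, 914719)) = Mul(Add(809, Mul(62, -56584)), Add(-3400435, 914719)) = Mul(Add(809, -3508208), -2485716) = Mul(-3507399, -2485716) = 8718397812684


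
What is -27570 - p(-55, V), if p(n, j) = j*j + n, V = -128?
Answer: -43899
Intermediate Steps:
p(n, j) = n + j² (p(n, j) = j² + n = n + j²)
-27570 - p(-55, V) = -27570 - (-55 + (-128)²) = -27570 - (-55 + 16384) = -27570 - 1*16329 = -27570 - 16329 = -43899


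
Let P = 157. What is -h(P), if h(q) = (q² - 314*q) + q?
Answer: 24492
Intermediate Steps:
h(q) = q² - 313*q
-h(P) = -157*(-313 + 157) = -157*(-156) = -1*(-24492) = 24492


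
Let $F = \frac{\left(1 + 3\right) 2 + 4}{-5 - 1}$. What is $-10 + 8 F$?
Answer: $-26$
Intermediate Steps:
$F = -2$ ($F = \frac{4 \cdot 2 + 4}{-6} = - \frac{8 + 4}{6} = \left(- \frac{1}{6}\right) 12 = -2$)
$-10 + 8 F = -10 + 8 \left(-2\right) = -10 - 16 = -26$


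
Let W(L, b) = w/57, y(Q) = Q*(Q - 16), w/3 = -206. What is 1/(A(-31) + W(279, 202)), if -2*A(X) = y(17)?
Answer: -38/735 ≈ -0.051701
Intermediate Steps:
w = -618 (w = 3*(-206) = -618)
y(Q) = Q*(-16 + Q)
W(L, b) = -206/19 (W(L, b) = -618/57 = -618*1/57 = -206/19)
A(X) = -17/2 (A(X) = -17*(-16 + 17)/2 = -17/2)
1/(A(-31) + W(279, 202)) = 1/(-17/2 - 206/19) = 1/(-735/38) = -38/735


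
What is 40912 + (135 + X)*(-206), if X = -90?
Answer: 31642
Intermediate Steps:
40912 + (135 + X)*(-206) = 40912 + (135 - 90)*(-206) = 40912 + 45*(-206) = 40912 - 9270 = 31642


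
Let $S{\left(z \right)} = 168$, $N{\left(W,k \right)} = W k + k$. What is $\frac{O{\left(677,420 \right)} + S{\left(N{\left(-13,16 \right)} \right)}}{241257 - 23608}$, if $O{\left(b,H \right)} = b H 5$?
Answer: $\frac{1421868}{217649} \approx 6.5329$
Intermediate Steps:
$N{\left(W,k \right)} = k + W k$
$O{\left(b,H \right)} = 5 H b$ ($O{\left(b,H \right)} = H b 5 = 5 H b$)
$\frac{O{\left(677,420 \right)} + S{\left(N{\left(-13,16 \right)} \right)}}{241257 - 23608} = \frac{5 \cdot 420 \cdot 677 + 168}{241257 - 23608} = \frac{1421700 + 168}{217649} = 1421868 \cdot \frac{1}{217649} = \frac{1421868}{217649}$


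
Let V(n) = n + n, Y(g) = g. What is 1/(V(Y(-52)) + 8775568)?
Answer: 1/8775464 ≈ 1.1395e-7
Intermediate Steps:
V(n) = 2*n
1/(V(Y(-52)) + 8775568) = 1/(2*(-52) + 8775568) = 1/(-104 + 8775568) = 1/8775464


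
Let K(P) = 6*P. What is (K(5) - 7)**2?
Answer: 529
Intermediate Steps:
(K(5) - 7)**2 = (6*5 - 7)**2 = (30 - 7)**2 = 23**2 = 529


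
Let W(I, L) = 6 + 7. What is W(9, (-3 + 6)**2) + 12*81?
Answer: 985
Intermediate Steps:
W(I, L) = 13
W(9, (-3 + 6)**2) + 12*81 = 13 + 12*81 = 13 + 972 = 985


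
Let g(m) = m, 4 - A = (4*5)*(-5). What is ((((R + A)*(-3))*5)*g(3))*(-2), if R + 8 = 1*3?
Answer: 8910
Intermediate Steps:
A = 104 (A = 4 - 4*5*(-5) = 4 - 20*(-5) = 4 - 1*(-100) = 4 + 100 = 104)
R = -5 (R = -8 + 1*3 = -8 + 3 = -5)
((((R + A)*(-3))*5)*g(3))*(-2) = ((((-5 + 104)*(-3))*5)*3)*(-2) = (((99*(-3))*5)*3)*(-2) = (-297*5*3)*(-2) = -1485*3*(-2) = -4455*(-2) = 8910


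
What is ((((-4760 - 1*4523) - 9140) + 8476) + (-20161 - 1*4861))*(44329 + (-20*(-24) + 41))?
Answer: -1568359650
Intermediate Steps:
((((-4760 - 1*4523) - 9140) + 8476) + (-20161 - 1*4861))*(44329 + (-20*(-24) + 41)) = ((((-4760 - 4523) - 9140) + 8476) + (-20161 - 4861))*(44329 + (480 + 41)) = (((-9283 - 9140) + 8476) - 25022)*(44329 + 521) = ((-18423 + 8476) - 25022)*44850 = (-9947 - 25022)*44850 = -34969*44850 = -1568359650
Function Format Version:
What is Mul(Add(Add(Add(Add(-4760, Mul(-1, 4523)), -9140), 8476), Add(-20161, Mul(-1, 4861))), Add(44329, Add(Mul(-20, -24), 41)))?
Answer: -1568359650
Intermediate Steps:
Mul(Add(Add(Add(Add(-4760, Mul(-1, 4523)), -9140), 8476), Add(-20161, Mul(-1, 4861))), Add(44329, Add(Mul(-20, -24), 41))) = Mul(Add(Add(Add(Add(-4760, -4523), -9140), 8476), Add(-20161, -4861)), Add(44329, Add(480, 41))) = Mul(Add(Add(Add(-9283, -9140), 8476), -25022), Add(44329, 521)) = Mul(Add(Add(-18423, 8476), -25022), 44850) = Mul(Add(-9947, -25022), 44850) = Mul(-34969, 44850) = -1568359650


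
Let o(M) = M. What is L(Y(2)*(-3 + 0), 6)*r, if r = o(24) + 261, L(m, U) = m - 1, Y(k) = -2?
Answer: 1425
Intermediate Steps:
L(m, U) = -1 + m
r = 285 (r = 24 + 261 = 285)
L(Y(2)*(-3 + 0), 6)*r = (-1 - 2*(-3 + 0))*285 = (-1 - 2*(-3))*285 = (-1 + 6)*285 = 5*285 = 1425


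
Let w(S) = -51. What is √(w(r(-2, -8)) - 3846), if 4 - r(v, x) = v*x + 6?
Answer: 3*I*√433 ≈ 62.426*I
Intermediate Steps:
r(v, x) = -2 - v*x (r(v, x) = 4 - (v*x + 6) = 4 - (6 + v*x) = 4 + (-6 - v*x) = -2 - v*x)
√(w(r(-2, -8)) - 3846) = √(-51 - 3846) = √(-3897) = 3*I*√433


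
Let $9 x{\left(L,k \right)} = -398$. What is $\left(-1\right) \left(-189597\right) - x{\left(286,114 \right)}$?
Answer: $\frac{1706771}{9} \approx 1.8964 \cdot 10^{5}$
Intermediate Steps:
$x{\left(L,k \right)} = - \frac{398}{9}$ ($x{\left(L,k \right)} = \frac{1}{9} \left(-398\right) = - \frac{398}{9}$)
$\left(-1\right) \left(-189597\right) - x{\left(286,114 \right)} = \left(-1\right) \left(-189597\right) - - \frac{398}{9} = 189597 + \frac{398}{9} = \frac{1706771}{9}$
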